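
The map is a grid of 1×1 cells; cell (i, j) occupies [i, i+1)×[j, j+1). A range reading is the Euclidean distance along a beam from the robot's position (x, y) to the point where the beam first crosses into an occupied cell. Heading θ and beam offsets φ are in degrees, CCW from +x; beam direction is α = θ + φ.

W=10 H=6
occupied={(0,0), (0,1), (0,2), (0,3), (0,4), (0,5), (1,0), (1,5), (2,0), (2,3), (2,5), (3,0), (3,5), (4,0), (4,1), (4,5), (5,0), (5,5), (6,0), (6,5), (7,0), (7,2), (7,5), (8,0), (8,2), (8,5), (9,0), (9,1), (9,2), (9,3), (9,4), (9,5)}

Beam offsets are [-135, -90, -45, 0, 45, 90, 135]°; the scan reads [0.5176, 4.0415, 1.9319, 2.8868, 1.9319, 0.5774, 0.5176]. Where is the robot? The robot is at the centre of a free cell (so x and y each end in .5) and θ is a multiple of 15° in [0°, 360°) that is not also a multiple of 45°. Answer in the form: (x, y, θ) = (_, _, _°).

(x, y, θ) = (3.5, 1.5, 150°)

Enumerate (i+0.5, j+0.5, θ) over the 28 free cells and 16 admissible headings. For each, cast all 7 beams and compare to the given ranges.
  (4.5, 4.5, 150°): beam 1 = 1.9319 ≠ 0.5176 ✗
  (3.5, 2.5, 120°): beam 1 = 5.6940 ≠ 0.5176 ✗
  (4.5, 2.5, 105°): beam 1 = 3.0000 ≠ 0.5176 ✗
  …
  (3.5, 1.5, 150°): r_1=0.5176, r_2=4.0415, r_3=1.9319, r_4=2.8868, r_5=1.9319, r_6=0.5774, r_7=0.5176 — all match ✓
Unique over the lattice → pose = (3.5, 1.5, 150°).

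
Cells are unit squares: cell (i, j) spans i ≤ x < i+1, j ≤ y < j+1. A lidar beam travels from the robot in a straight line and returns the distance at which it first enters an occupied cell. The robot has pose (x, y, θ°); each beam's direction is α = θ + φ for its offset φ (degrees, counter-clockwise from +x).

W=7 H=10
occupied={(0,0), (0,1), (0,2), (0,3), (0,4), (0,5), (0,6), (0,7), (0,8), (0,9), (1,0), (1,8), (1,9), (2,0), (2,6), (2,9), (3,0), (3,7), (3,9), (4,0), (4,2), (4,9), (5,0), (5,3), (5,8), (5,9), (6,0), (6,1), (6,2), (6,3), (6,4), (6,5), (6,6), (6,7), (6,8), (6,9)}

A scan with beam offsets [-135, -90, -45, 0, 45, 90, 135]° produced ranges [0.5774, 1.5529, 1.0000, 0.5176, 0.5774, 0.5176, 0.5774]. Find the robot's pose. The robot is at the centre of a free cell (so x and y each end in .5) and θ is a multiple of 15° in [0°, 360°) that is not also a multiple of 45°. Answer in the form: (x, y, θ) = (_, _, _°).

The pose lattice has 34·16 = 544 candidates. Test each by forward raycasting.
  (5.5, 4.5, 255°): beam 1 = 3.0000 ≠ 0.5774 ✗
  (3.5, 1.5, 255°): beam 1 = 5.0000 ≠ 0.5774 ✗
  (5.5, 4.5, 75°): beam 2 = 0.5176 ≠ 1.5529 ✗
  (3.5, 8.5, 240°): beam 1 = 0.5176 ≠ 0.5774 ✗
  (1.5, 6.5, 165°): beam 6 = 1.9319 ≠ 0.5176 ✗
  …
  (5.5, 2.5, 345°): r_1=0.5774, r_2=1.5529, r_3=1.0000, r_4=0.5176, r_5=0.5774, r_6=0.5176, r_7=0.5774 — all match ✓
No second candidate reproduces the full scan.

(x, y, θ) = (5.5, 2.5, 345°)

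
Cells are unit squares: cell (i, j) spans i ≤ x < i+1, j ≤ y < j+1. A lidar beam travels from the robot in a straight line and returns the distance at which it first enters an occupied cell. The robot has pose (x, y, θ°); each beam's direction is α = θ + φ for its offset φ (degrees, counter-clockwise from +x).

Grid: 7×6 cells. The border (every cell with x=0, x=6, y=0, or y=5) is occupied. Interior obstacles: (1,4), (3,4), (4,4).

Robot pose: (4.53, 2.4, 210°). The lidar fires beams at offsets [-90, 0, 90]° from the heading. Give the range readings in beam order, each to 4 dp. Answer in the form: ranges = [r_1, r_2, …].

beam 1: φ=-90°, α=120°
  dir = (cos 120°, sin 120°) = (-0.5000, 0.8660); from cell (4,2)
  next x-line at t=1.0600, next y-line at t=0.6928; Δt_x=2.0000, Δt_y=1.1547
    y: enter (4,3) at t=0.6928
    x: enter (3,3) at t=1.0600
    y: enter (3,4) at t=1.8475 ← occupied
  → r_1 = 1.8475
beam 2: φ=0°, α=210°
  dir = (cos 210°, sin 210°) = (-0.8660, -0.5000); from cell (4,2)
  next x-line at t=0.6120, next y-line at t=0.8000; Δt_x=1.1547, Δt_y=2.0000
    x: enter (3,2) at t=0.6120
    y: enter (3,1) at t=0.8000
    x: enter (2,1) at t=1.7667
    y: enter (2,0) at t=2.8000 ← occupied
  → r_2 = 2.8000
beam 3: φ=90°, α=300°
  dir = (cos 300°, sin 300°) = (0.5000, -0.8660); from cell (4,2)
  next x-line at t=0.9400, next y-line at t=0.4619; Δt_x=2.0000, Δt_y=1.1547
    y: enter (4,1) at t=0.4619
    x: enter (5,1) at t=0.9400
    y: enter (5,0) at t=1.6166 ← occupied
  → r_3 = 1.6166

ranges = [1.8475, 2.8000, 1.6166]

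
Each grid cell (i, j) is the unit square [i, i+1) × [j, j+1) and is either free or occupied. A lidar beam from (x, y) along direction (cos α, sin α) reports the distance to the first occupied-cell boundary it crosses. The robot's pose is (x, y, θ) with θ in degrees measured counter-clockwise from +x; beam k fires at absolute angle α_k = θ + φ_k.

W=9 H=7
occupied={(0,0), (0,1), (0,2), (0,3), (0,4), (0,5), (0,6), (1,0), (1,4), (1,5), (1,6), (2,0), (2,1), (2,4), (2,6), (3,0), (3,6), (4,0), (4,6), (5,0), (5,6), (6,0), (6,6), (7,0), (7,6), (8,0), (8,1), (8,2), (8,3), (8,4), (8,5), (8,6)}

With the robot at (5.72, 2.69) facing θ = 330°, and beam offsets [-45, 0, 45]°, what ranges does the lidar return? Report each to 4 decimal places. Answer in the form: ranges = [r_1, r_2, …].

ranges = [1.7496, 2.6327, 2.3604]

beam 1: φ=-45°, α=285°
  cosα=0.2588 sinα=-0.9659 | (5,2) | tMaxX 1.0818 tMaxY 0.7143 | tΔX 3.8637 tΔY 1.0353
    t=0.7143 [y] (5,1)
    t=1.0818 [x] (6,1)
    t=1.7496 [y] (6,0) — stop
  → r_1 = 1.7496
beam 2: φ=0°, α=330°
  cosα=0.8660 sinα=-0.5000 | (5,2) | tMaxX 0.3233 tMaxY 1.3800 | tΔX 1.1547 tΔY 2.0000
    t=0.3233 [x] (6,2)
    t=1.3800 [y] (6,1)
    t=1.4780 [x] (7,1)
    t=2.6327 [x] (8,1) — stop
  → r_2 = 2.6327
beam 3: φ=45°, α=15°
  cosα=0.9659 sinα=0.2588 | (5,2) | tMaxX 0.2899 tMaxY 1.1977 | tΔX 1.0353 tΔY 3.8637
    t=0.2899 [x] (6,2)
    t=1.1977 [y] (6,3)
    t=1.3252 [x] (7,3)
    t=2.3604 [x] (8,3) — stop
  → r_3 = 2.3604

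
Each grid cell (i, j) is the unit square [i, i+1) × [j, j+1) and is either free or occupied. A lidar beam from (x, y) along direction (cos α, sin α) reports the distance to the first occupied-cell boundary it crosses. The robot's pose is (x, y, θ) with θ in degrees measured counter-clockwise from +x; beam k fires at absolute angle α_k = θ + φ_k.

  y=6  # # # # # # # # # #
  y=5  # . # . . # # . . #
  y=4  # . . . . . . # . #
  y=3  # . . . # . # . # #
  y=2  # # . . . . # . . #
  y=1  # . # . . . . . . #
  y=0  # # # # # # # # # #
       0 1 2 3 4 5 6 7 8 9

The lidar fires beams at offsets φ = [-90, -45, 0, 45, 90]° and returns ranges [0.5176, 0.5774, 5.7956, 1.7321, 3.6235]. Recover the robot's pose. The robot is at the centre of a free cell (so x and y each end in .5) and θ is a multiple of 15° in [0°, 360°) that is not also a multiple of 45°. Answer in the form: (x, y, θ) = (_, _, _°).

(x, y, θ) = (2.5, 2.5, 345°)

The pose lattice has 30·16 = 480 candidates. Test each by forward raycasting.
  (8.5, 5.5, 255°): beam 1 = 1.5529 ≠ 0.5176 ✗
  (6.5, 1.5, 285°): beam 1 = 1.9319 ≠ 0.5176 ✗
  (6.5, 4.5, 210°): beam 1 = 0.5774 ≠ 0.5176 ✗
  …
  (2.5, 2.5, 345°): r_1=0.5176, r_2=0.5774, r_3=5.7956, r_4=1.7321, r_5=3.6235 — all match ✓
Unique over the lattice → pose = (2.5, 2.5, 345°).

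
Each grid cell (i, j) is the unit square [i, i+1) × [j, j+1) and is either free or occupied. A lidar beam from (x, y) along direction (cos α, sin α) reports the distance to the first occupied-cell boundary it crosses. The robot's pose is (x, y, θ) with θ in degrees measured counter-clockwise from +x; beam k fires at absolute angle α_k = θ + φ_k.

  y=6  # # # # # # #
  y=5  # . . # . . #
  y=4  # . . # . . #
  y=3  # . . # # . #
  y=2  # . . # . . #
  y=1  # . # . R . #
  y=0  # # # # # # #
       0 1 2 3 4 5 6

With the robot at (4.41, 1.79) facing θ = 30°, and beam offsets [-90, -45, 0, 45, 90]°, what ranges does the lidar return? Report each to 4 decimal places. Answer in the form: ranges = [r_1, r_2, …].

ranges = [0.9122, 1.6461, 1.8360, 1.2527, 0.8200]

beam 1: φ=-90°, α=300°
  direction (0.5000, -0.8660); cell (4,1); t to first gridline: x 1.1800, y 0.9122 (then +2.0000 / +1.1547)
    (4,0) via y @ 0.9122  # hit
  → r_1 = 0.9122
beam 2: φ=-45°, α=345°
  direction (0.9659, -0.2588); cell (4,1); t to first gridline: x 0.6108, y 3.0523 (then +1.0353 / +3.8637)
    (5,1) via x @ 0.6108
    (6,1) via x @ 1.6461  # hit
  → r_2 = 1.6461
beam 3: φ=0°, α=30°
  direction (0.8660, 0.5000); cell (4,1); t to first gridline: x 0.6813, y 0.4200 (then +1.1547 / +2.0000)
    (4,2) via y @ 0.4200
    (5,2) via x @ 0.6813
    (6,2) via x @ 1.8360  # hit
  → r_3 = 1.8360
beam 4: φ=45°, α=75°
  direction (0.2588, 0.9659); cell (4,1); t to first gridline: x 2.2796, y 0.2174 (then +3.8637 / +1.0353)
    (4,2) via y @ 0.2174
    (4,3) via y @ 1.2527  # hit
  → r_4 = 1.2527
beam 5: φ=90°, α=120°
  direction (-0.5000, 0.8660); cell (4,1); t to first gridline: x 0.8200, y 0.2425 (then +2.0000 / +1.1547)
    (4,2) via y @ 0.2425
    (3,2) via x @ 0.8200  # hit
  → r_5 = 0.8200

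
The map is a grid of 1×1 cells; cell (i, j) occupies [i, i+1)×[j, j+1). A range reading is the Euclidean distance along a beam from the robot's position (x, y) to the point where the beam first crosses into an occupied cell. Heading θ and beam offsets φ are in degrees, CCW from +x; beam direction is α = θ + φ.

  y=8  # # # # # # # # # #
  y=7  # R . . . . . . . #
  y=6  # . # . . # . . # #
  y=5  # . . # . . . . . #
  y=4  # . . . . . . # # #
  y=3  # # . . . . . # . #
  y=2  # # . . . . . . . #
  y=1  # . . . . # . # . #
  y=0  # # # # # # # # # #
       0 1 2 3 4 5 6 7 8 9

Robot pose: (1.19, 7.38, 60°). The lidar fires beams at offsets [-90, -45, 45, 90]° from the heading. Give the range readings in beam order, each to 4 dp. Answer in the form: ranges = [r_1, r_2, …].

beam 1: φ=-90°, α=330°
  direction (0.8660, -0.5000); cell (1,7); t to first gridline: x 0.9353, y 0.7600 (then +1.1547 / +2.0000)
    (1,6) via y @ 0.7600
    (2,6) via x @ 0.9353  # hit
  → r_1 = 0.9353
beam 2: φ=-45°, α=15°
  direction (0.9659, 0.2588); cell (1,7); t to first gridline: x 0.8386, y 2.3955 (then +1.0353 / +3.8637)
    (2,7) via x @ 0.8386
    (3,7) via x @ 1.8738
    (3,8) via y @ 2.3955  # hit
  → r_2 = 2.3955
beam 3: φ=45°, α=105°
  direction (-0.2588, 0.9659); cell (1,7); t to first gridline: x 0.7341, y 0.6419 (then +3.8637 / +1.0353)
    (1,8) via y @ 0.6419  # hit
  → r_3 = 0.6419
beam 4: φ=90°, α=150°
  direction (-0.8660, 0.5000); cell (1,7); t to first gridline: x 0.2194, y 1.2400 (then +1.1547 / +2.0000)
    (0,7) via x @ 0.2194  # hit
  → r_4 = 0.2194

ranges = [0.9353, 2.3955, 0.6419, 0.2194]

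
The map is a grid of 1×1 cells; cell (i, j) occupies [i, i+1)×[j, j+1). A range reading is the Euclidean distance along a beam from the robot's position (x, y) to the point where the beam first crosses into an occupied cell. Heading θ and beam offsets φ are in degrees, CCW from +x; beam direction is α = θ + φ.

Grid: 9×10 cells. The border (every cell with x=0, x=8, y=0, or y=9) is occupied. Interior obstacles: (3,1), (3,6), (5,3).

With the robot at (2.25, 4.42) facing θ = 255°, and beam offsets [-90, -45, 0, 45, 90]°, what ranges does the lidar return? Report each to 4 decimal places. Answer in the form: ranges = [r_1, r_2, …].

ranges = [1.2941, 1.4434, 3.5406, 2.7944, 2.8470]

beam 1: φ=-90°, α=165°
  direction (-0.9659, 0.2588); cell (2,4); t to first gridline: x 0.2588, y 2.2409 (then +1.0353 / +3.8637)
    (1,4) via x @ 0.2588
    (0,4) via x @ 1.2941  # hit
  → r_1 = 1.2941
beam 2: φ=-45°, α=210°
  direction (-0.8660, -0.5000); cell (2,4); t to first gridline: x 0.2887, y 0.8400 (then +1.1547 / +2.0000)
    (1,4) via x @ 0.2887
    (1,3) via y @ 0.8400
    (0,3) via x @ 1.4434  # hit
  → r_2 = 1.4434
beam 3: φ=0°, α=255°
  direction (-0.2588, -0.9659); cell (2,4); t to first gridline: x 0.9659, y 0.4348 (then +3.8637 / +1.0353)
    (2,3) via y @ 0.4348
    (1,3) via x @ 0.9659
    (1,2) via y @ 1.4701
    (1,1) via y @ 2.5054
    (1,0) via y @ 3.5406  # hit
  → r_3 = 3.5406
beam 4: φ=45°, α=300°
  direction (0.5000, -0.8660); cell (2,4); t to first gridline: x 1.5000, y 0.4850 (then +2.0000 / +1.1547)
    (2,3) via y @ 0.4850
    (3,3) via x @ 1.5000
    (3,2) via y @ 1.6397
    (3,1) via y @ 2.7944  # hit
  → r_4 = 2.7944
beam 5: φ=90°, α=345°
  direction (0.9659, -0.2588); cell (2,4); t to first gridline: x 0.7765, y 1.6228 (then +1.0353 / +3.8637)
    (3,4) via x @ 0.7765
    (3,3) via y @ 1.6228
    (4,3) via x @ 1.8117
    (5,3) via x @ 2.8470  # hit
  → r_5 = 2.8470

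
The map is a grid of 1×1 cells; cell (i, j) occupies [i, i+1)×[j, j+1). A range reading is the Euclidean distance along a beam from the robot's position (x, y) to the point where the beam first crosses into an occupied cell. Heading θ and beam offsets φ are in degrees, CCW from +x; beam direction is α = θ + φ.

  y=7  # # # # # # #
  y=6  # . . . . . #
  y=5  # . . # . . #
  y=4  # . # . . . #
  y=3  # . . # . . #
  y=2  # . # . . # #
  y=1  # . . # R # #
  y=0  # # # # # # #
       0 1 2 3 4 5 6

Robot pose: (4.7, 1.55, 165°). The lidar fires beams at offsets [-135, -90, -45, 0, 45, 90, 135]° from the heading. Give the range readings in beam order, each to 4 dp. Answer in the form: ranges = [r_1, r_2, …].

beam 1: φ=-135°, α=30°
  d=(0.8660,0.5000)  start (4,1)  tX=0.3464 tY=0.9000  stride 1/|dx|=1.1547 1/|dy|=2.0000
    cross x-line → (5,1), t=0.3464 (wall)
  → r_1 = 0.3464
beam 2: φ=-90°, α=75°
  d=(0.2588,0.9659)  start (4,1)  tX=1.1591 tY=0.4659  stride 1/|dx|=3.8637 1/|dy|=1.0353
    cross y-line → (4,2), t=0.4659
    cross x-line → (5,2), t=1.1591 (wall)
  → r_2 = 1.1591
beam 3: φ=-45°, α=120°
  d=(-0.5000,0.8660)  start (4,1)  tX=1.4000 tY=0.5196  stride 1/|dx|=2.0000 1/|dy|=1.1547
    cross y-line → (4,2), t=0.5196
    cross x-line → (3,2), t=1.4000
    cross y-line → (3,3), t=1.6743 (wall)
  → r_3 = 1.6743
beam 4: φ=0°, α=165°
  d=(-0.9659,0.2588)  start (4,1)  tX=0.7247 tY=1.7387  stride 1/|dx|=1.0353 1/|dy|=3.8637
    cross x-line → (3,1), t=0.7247 (wall)
  → r_4 = 0.7247
beam 5: φ=45°, α=210°
  d=(-0.8660,-0.5000)  start (4,1)  tX=0.8083 tY=1.1000  stride 1/|dx|=1.1547 1/|dy|=2.0000
    cross x-line → (3,1), t=0.8083 (wall)
  → r_5 = 0.8083
beam 6: φ=90°, α=255°
  d=(-0.2588,-0.9659)  start (4,1)  tX=2.7046 tY=0.5694  stride 1/|dx|=3.8637 1/|dy|=1.0353
    cross y-line → (4,0), t=0.5694 (wall)
  → r_6 = 0.5694
beam 7: φ=135°, α=300°
  d=(0.5000,-0.8660)  start (4,1)  tX=0.6000 tY=0.6351  stride 1/|dx|=2.0000 1/|dy|=1.1547
    cross x-line → (5,1), t=0.6000 (wall)
  → r_7 = 0.6000

ranges = [0.3464, 1.1591, 1.6743, 0.7247, 0.8083, 0.5694, 0.6000]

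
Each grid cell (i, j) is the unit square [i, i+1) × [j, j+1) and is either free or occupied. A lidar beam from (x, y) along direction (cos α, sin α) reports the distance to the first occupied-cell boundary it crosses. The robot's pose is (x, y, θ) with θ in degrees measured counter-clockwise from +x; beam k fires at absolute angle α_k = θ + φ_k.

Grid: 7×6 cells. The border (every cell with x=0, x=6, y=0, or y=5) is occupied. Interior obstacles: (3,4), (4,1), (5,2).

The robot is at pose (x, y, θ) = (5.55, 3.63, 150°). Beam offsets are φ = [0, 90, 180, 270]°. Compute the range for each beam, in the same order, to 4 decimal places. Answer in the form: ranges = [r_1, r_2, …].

beam 1: φ=0°, α=150°
  dir = (cos 150°, sin 150°) = (-0.8660, 0.5000); from cell (5,3)
  next x-line at t=0.6351, next y-line at t=0.7400; Δt_x=1.1547, Δt_y=2.0000
    x: enter (4,3) at t=0.6351
    y: enter (4,4) at t=0.7400
    x: enter (3,4) at t=1.7898 ← occupied
  → r_1 = 1.7898
beam 2: φ=90°, α=240°
  dir = (cos 240°, sin 240°) = (-0.5000, -0.8660); from cell (5,3)
  next x-line at t=1.1000, next y-line at t=0.7275; Δt_x=2.0000, Δt_y=1.1547
    y: enter (5,2) at t=0.7275 ← occupied
  → r_2 = 0.7275
beam 3: φ=180°, α=330°
  dir = (cos 330°, sin 330°) = (0.8660, -0.5000); from cell (5,3)
  next x-line at t=0.5196, next y-line at t=1.2600; Δt_x=1.1547, Δt_y=2.0000
    x: enter (6,3) at t=0.5196 ← occupied
  → r_3 = 0.5196
beam 4: φ=270°, α=60°
  dir = (cos 60°, sin 60°) = (0.5000, 0.8660); from cell (5,3)
  next x-line at t=0.9000, next y-line at t=0.4272; Δt_x=2.0000, Δt_y=1.1547
    y: enter (5,4) at t=0.4272
    x: enter (6,4) at t=0.9000 ← occupied
  → r_4 = 0.9000

ranges = [1.7898, 0.7275, 0.5196, 0.9000]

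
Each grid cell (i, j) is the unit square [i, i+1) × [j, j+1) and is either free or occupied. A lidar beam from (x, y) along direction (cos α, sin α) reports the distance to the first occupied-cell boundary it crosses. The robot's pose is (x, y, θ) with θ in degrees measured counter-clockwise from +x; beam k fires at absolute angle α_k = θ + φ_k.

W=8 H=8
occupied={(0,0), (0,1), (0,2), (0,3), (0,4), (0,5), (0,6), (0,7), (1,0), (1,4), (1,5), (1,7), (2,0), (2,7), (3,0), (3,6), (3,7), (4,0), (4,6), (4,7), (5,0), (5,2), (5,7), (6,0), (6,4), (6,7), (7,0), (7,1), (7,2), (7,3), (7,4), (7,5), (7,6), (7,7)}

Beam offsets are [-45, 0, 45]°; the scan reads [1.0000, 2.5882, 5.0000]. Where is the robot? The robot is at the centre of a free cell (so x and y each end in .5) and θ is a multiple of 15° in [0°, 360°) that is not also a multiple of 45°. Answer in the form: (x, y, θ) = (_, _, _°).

(x, y, θ) = (1.5, 3.5, 285°)

Candidates: 30 free-cell centres × 16 headings = 480 poses. Raycast each; keep the one whose scan matches to 4 dp.
  (3.5, 4.5, 330°): beam 1 = 3.6235 ≠ 1.0000 ✗
  (4.5, 5.5, 210°): beam 1 = 3.6235 ≠ 1.0000 ✗
  (5.5, 6.5, 345°): beam 1 = 1.7321 ≠ 1.0000 ✗
  (1.5, 6.5, 105°): beam 1 = 0.5774 ≠ 1.0000 ✗
  …
  (1.5, 3.5, 285°): r_1=1.0000, r_2=2.5882, r_3=5.0000 — all match ✓
Unique over the lattice → pose = (1.5, 3.5, 285°).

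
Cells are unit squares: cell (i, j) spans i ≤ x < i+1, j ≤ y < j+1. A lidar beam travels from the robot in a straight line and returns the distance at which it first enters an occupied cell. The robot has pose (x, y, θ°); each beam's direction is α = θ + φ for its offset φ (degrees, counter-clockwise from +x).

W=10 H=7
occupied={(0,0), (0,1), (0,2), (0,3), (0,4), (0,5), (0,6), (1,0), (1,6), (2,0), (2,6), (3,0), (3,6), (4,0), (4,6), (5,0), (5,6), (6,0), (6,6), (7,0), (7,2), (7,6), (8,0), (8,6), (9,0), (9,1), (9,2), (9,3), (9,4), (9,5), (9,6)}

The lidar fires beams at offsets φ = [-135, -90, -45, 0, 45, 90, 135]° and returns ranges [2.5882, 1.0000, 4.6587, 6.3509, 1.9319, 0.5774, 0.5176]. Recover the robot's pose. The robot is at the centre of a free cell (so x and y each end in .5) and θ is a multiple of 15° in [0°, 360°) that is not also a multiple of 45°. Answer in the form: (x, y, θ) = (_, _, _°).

Enumerate (i+0.5, j+0.5, θ) over the 39 free cells and 16 admissible headings. For each, cast all 7 beams and compare to the given ranges.
  (8.5, 2.5, 75°): beam 1 = 1.0000 ≠ 2.5882 ✗
  (2.5, 1.5, 345°): beam 1 = 1.0000 ≠ 2.5882 ✗
  (3.5, 5.5, 330°): beam 2 = 5.0000 ≠ 1.0000 ✗
  (8.5, 5.5, 285°): beam 1 = 1.0000 ≠ 2.5882 ✗
  …
  (6.5, 1.5, 150°): r_1=2.5882, r_2=1.0000, r_3=4.6587, r_4=6.3509, r_5=1.9319, r_6=0.5774, r_7=0.5176 — all match ✓
No second candidate reproduces the full scan.

(x, y, θ) = (6.5, 1.5, 150°)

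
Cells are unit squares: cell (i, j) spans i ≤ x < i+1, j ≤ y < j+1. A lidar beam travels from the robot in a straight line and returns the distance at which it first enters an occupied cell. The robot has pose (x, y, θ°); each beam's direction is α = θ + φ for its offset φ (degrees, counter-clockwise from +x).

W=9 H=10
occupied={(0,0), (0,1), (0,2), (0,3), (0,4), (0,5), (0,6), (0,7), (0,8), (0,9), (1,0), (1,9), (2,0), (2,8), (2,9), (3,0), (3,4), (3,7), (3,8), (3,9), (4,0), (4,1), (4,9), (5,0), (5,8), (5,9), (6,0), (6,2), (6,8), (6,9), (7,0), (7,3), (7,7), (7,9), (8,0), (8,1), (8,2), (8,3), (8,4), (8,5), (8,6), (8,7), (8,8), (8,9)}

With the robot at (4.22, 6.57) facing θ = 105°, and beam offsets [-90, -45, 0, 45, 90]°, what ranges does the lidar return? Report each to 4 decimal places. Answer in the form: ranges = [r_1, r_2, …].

ranges = [2.8781, 1.6512, 0.8500, 0.8600, 3.3336]

beam 1: φ=-90°, α=15°
  dir = (cos 15°, sin 15°) = (0.9659, 0.2588); from cell (4,6)
  next x-line at t=0.8075, next y-line at t=1.6614; Δt_x=1.0353, Δt_y=3.8637
    x: enter (5,6) at t=0.8075
    y: enter (5,7) at t=1.6614
    x: enter (6,7) at t=1.8428
    x: enter (7,7) at t=2.8781 ← occupied
  → r_1 = 2.8781
beam 2: φ=-45°, α=60°
  dir = (cos 60°, sin 60°) = (0.5000, 0.8660); from cell (4,6)
  next x-line at t=1.5600, next y-line at t=0.4965; Δt_x=2.0000, Δt_y=1.1547
    y: enter (4,7) at t=0.4965
    x: enter (5,7) at t=1.5600
    y: enter (5,8) at t=1.6512 ← occupied
  → r_2 = 1.6512
beam 3: φ=0°, α=105°
  dir = (cos 105°, sin 105°) = (-0.2588, 0.9659); from cell (4,6)
  next x-line at t=0.8500, next y-line at t=0.4452; Δt_x=3.8637, Δt_y=1.0353
    y: enter (4,7) at t=0.4452
    x: enter (3,7) at t=0.8500 ← occupied
  → r_3 = 0.8500
beam 4: φ=45°, α=150°
  dir = (cos 150°, sin 150°) = (-0.8660, 0.5000); from cell (4,6)
  next x-line at t=0.2540, next y-line at t=0.8600; Δt_x=1.1547, Δt_y=2.0000
    x: enter (3,6) at t=0.2540
    y: enter (3,7) at t=0.8600 ← occupied
  → r_4 = 0.8600
beam 5: φ=90°, α=195°
  dir = (cos 195°, sin 195°) = (-0.9659, -0.2588); from cell (4,6)
  next x-line at t=0.2278, next y-line at t=2.2023; Δt_x=1.0353, Δt_y=3.8637
    x: enter (3,6) at t=0.2278
    x: enter (2,6) at t=1.2630
    y: enter (2,5) at t=2.2023
    x: enter (1,5) at t=2.2983
    x: enter (0,5) at t=3.3336 ← occupied
  → r_5 = 3.3336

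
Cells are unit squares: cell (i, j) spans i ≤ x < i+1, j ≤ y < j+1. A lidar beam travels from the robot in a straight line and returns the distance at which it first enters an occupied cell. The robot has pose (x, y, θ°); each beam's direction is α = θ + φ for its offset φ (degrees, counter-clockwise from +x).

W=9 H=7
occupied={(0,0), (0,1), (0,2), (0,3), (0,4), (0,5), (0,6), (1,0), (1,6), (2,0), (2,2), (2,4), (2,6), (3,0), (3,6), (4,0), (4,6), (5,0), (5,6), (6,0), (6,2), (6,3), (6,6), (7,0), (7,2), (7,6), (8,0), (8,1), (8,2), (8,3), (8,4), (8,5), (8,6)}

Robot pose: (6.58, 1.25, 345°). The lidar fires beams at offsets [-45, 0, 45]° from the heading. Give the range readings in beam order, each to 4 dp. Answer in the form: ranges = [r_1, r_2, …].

ranges = [0.2887, 0.9659, 1.5000]

beam 1: φ=-45°, α=300°
  direction (0.5000, -0.8660); cell (6,1); t to first gridline: x 0.8400, y 0.2887 (then +2.0000 / +1.1547)
    (6,0) via y @ 0.2887  # hit
  → r_1 = 0.2887
beam 2: φ=0°, α=345°
  direction (0.9659, -0.2588); cell (6,1); t to first gridline: x 0.4348, y 0.9659 (then +1.0353 / +3.8637)
    (7,1) via x @ 0.4348
    (7,0) via y @ 0.9659  # hit
  → r_2 = 0.9659
beam 3: φ=45°, α=30°
  direction (0.8660, 0.5000); cell (6,1); t to first gridline: x 0.4850, y 1.5000 (then +1.1547 / +2.0000)
    (7,1) via x @ 0.4850
    (7,2) via y @ 1.5000  # hit
  → r_3 = 1.5000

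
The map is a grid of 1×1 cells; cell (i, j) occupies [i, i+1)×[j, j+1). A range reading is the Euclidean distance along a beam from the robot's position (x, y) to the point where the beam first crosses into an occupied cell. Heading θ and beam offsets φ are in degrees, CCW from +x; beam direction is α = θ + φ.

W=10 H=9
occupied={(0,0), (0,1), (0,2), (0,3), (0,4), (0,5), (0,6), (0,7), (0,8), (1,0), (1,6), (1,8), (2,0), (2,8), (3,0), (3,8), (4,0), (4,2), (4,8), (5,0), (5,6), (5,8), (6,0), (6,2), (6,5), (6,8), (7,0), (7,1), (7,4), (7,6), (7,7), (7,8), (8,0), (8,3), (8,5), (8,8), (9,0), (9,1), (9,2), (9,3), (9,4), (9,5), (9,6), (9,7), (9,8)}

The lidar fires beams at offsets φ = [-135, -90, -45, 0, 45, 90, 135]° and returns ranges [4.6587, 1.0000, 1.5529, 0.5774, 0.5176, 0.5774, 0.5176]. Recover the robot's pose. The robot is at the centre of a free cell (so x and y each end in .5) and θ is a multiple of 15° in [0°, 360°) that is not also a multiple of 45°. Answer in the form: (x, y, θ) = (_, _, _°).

The pose lattice has 45·16 = 720 candidates. Test each by forward raycasting.
  (7.5, 5.5, 300°): beam 1 = 0.5176 ≠ 4.6587 ✗
  (4.5, 7.5, 105°): beam 1 = 1.0000 ≠ 4.6587 ✗
  (8.5, 6.5, 345°): beam 1 = 0.5774 ≠ 4.6587 ✗
  (1.5, 2.5, 150°): beam 1 = 5.7956 ≠ 4.6587 ✗
  (8.5, 2.5, 30°): beam 1 = 1.5529 ≠ 4.6587 ✗
  …
  (6.5, 7.5, 330°): r_1=4.6587, r_2=1.0000, r_3=1.5529, r_4=0.5774, r_5=0.5176, r_6=0.5774, r_7=0.5176 — all match ✓
Only this pose fits every beam.

(x, y, θ) = (6.5, 7.5, 330°)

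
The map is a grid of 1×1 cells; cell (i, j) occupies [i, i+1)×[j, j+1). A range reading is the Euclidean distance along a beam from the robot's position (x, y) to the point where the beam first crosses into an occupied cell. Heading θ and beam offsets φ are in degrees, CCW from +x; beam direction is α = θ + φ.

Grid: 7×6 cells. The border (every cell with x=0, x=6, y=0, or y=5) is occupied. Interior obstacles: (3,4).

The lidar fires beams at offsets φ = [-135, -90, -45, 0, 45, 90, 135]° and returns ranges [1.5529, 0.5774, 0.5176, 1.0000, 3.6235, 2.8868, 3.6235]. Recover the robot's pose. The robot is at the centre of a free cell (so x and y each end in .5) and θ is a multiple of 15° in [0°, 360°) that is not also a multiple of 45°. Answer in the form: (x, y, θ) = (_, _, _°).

Candidates: 19 free-cell centres × 16 headings = 304 poses. Raycast each; keep the one whose scan matches to 4 dp.
  (2.5, 3.5, 345°): beam 1 = 1.7321 ≠ 1.5529 ✗
  (2.5, 3.5, 165°): beam 1 = 1.0000 ≠ 1.5529 ✗
  (5.5, 4.5, 60°): beam 1 = 1.9319 ≠ 1.5529 ✗
  (3.5, 3.5, 195°): beam 1 = 0.5774 ≠ 1.5529 ✗
  (5.5, 3.5, 165°): beam 1 = 0.5774 ≠ 1.5529 ✗
  …
  (2.5, 1.5, 330°): r_1=1.5529, r_2=0.5774, r_3=0.5176, r_4=1.0000, r_5=3.6235, r_6=2.8868, r_7=3.6235 — all match ✓
No second candidate reproduces the full scan.

(x, y, θ) = (2.5, 1.5, 330°)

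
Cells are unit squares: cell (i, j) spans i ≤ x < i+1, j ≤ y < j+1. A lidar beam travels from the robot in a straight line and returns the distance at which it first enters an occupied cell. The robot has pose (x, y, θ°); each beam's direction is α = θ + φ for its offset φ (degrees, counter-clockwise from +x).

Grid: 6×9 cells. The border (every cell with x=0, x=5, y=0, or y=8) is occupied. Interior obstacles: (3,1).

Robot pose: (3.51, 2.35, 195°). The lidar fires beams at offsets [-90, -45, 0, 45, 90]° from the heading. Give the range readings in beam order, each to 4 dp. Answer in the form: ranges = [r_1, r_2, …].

ranges = [5.8493, 2.8983, 2.5985, 0.4041, 0.3623]

beam 1: φ=-90°, α=105°
  cosα=-0.2588 sinα=0.9659 | (3,2) | tMaxX 1.9705 tMaxY 0.6729 | tΔX 3.8637 tΔY 1.0353
    t=0.6729 [y] (3,3)
    t=1.7082 [y] (3,4)
    t=1.9705 [x] (2,4)
    t=2.7435 [y] (2,5)
    t=3.7788 [y] (2,6)
    t=4.8140 [y] (2,7)
    t=5.8342 [x] (1,7)
    t=5.8493 [y] (1,8) — stop
  → r_1 = 5.8493
beam 2: φ=-45°, α=150°
  cosα=-0.8660 sinα=0.5000 | (3,2) | tMaxX 0.5889 tMaxY 1.3000 | tΔX 1.1547 tΔY 2.0000
    t=0.5889 [x] (2,2)
    t=1.3000 [y] (2,3)
    t=1.7436 [x] (1,3)
    t=2.8983 [x] (0,3) — stop
  → r_2 = 2.8983
beam 3: φ=0°, α=195°
  cosα=-0.9659 sinα=-0.2588 | (3,2) | tMaxX 0.5280 tMaxY 1.3523 | tΔX 1.0353 tΔY 3.8637
    t=0.5280 [x] (2,2)
    t=1.3523 [y] (2,1)
    t=1.5633 [x] (1,1)
    t=2.5985 [x] (0,1) — stop
  → r_3 = 2.5985
beam 4: φ=45°, α=240°
  cosα=-0.5000 sinα=-0.8660 | (3,2) | tMaxX 1.0200 tMaxY 0.4041 | tΔX 2.0000 tΔY 1.1547
    t=0.4041 [y] (3,1) — stop
  → r_4 = 0.4041
beam 5: φ=90°, α=285°
  cosα=0.2588 sinα=-0.9659 | (3,2) | tMaxX 1.8932 tMaxY 0.3623 | tΔX 3.8637 tΔY 1.0353
    t=0.3623 [y] (3,1) — stop
  → r_5 = 0.3623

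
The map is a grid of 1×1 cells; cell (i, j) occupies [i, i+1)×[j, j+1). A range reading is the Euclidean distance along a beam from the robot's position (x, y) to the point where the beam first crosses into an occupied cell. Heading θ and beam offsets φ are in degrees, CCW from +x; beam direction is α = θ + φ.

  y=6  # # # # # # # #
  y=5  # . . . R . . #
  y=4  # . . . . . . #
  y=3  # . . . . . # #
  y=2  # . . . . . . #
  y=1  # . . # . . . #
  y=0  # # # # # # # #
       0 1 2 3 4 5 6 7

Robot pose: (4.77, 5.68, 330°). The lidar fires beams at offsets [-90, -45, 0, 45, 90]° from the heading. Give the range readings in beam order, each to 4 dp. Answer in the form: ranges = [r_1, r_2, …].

beam 1: φ=-90°, α=240°
  d=(-0.5000,-0.8660)  start (4,5)  tX=1.5400 tY=0.7852  stride 1/|dx|=2.0000 1/|dy|=1.1547
    cross y-line → (4,4), t=0.7852
    cross x-line → (3,4), t=1.5400
    cross y-line → (3,3), t=1.9399
    cross y-line → (3,2), t=3.0946
    cross x-line → (2,2), t=3.5400
    cross y-line → (2,1), t=4.2493
    cross y-line → (2,0), t=5.4040 (wall)
  → r_1 = 5.4040
beam 2: φ=-45°, α=285°
  d=(0.2588,-0.9659)  start (4,5)  tX=0.8887 tY=0.7040  stride 1/|dx|=3.8637 1/|dy|=1.0353
    cross y-line → (4,4), t=0.7040
    cross x-line → (5,4), t=0.8887
    cross y-line → (5,3), t=1.7393
    cross y-line → (5,2), t=2.7745
    cross y-line → (5,1), t=3.8098
    cross x-line → (6,1), t=4.7524
    cross y-line → (6,0), t=4.8451 (wall)
  → r_2 = 4.8451
beam 3: φ=0°, α=330°
  d=(0.8660,-0.5000)  start (4,5)  tX=0.2656 tY=1.3600  stride 1/|dx|=1.1547 1/|dy|=2.0000
    cross x-line → (5,5), t=0.2656
    cross y-line → (5,4), t=1.3600
    cross x-line → (6,4), t=1.4203
    cross x-line → (7,4), t=2.5750 (wall)
  → r_3 = 2.5750
beam 4: φ=45°, α=15°
  d=(0.9659,0.2588)  start (4,5)  tX=0.2381 tY=1.2364  stride 1/|dx|=1.0353 1/|dy|=3.8637
    cross x-line → (5,5), t=0.2381
    cross y-line → (5,6), t=1.2364 (wall)
  → r_4 = 1.2364
beam 5: φ=90°, α=60°
  d=(0.5000,0.8660)  start (4,5)  tX=0.4600 tY=0.3695  stride 1/|dx|=2.0000 1/|dy|=1.1547
    cross y-line → (4,6), t=0.3695 (wall)
  → r_5 = 0.3695

ranges = [5.4040, 4.8451, 2.5750, 1.2364, 0.3695]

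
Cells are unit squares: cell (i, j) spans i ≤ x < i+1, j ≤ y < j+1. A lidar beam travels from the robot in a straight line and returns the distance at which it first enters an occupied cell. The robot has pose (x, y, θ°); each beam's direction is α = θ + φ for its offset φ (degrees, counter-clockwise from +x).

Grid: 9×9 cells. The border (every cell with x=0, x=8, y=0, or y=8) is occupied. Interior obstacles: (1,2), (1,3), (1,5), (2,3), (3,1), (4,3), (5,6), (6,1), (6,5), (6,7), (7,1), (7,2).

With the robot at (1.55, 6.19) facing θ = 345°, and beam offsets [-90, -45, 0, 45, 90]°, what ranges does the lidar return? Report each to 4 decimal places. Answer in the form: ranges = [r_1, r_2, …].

beam 1: φ=-90°, α=255°
  direction (-0.2588, -0.9659); cell (1,6); t to first gridline: x 2.1250, y 0.1967 (then +3.8637 / +1.0353)
    (1,5) via y @ 0.1967  # hit
  → r_1 = 0.1967
beam 2: φ=-45°, α=300°
  direction (0.5000, -0.8660); cell (1,6); t to first gridline: x 0.9000, y 0.2194 (then +2.0000 / +1.1547)
    (1,5) via y @ 0.2194  # hit
  → r_2 = 0.2194
beam 3: φ=0°, α=345°
  direction (0.9659, -0.2588); cell (1,6); t to first gridline: x 0.4659, y 0.7341 (then +1.0353 / +3.8637)
    (2,6) via x @ 0.4659
    (2,5) via y @ 0.7341
    (3,5) via x @ 1.5012
    (4,5) via x @ 2.5364
    (5,5) via x @ 3.5717
    (5,4) via y @ 4.5978
    (6,4) via x @ 4.6070
    (7,4) via x @ 5.6423
    (8,4) via x @ 6.6775  # hit
  → r_3 = 6.6775
beam 4: φ=45°, α=30°
  direction (0.8660, 0.5000); cell (1,6); t to first gridline: x 0.5196, y 1.6200 (then +1.1547 / +2.0000)
    (2,6) via x @ 0.5196
    (2,7) via y @ 1.6200
    (3,7) via x @ 1.6743
    (4,7) via x @ 2.8290
    (4,8) via y @ 3.6200  # hit
  → r_4 = 3.6200
beam 5: φ=90°, α=75°
  direction (0.2588, 0.9659); cell (1,6); t to first gridline: x 1.7387, y 0.8386 (then +3.8637 / +1.0353)
    (1,7) via y @ 0.8386
    (2,7) via x @ 1.7387
    (2,8) via y @ 1.8738  # hit
  → r_5 = 1.8738

ranges = [0.1967, 0.2194, 6.6775, 3.6200, 1.8738]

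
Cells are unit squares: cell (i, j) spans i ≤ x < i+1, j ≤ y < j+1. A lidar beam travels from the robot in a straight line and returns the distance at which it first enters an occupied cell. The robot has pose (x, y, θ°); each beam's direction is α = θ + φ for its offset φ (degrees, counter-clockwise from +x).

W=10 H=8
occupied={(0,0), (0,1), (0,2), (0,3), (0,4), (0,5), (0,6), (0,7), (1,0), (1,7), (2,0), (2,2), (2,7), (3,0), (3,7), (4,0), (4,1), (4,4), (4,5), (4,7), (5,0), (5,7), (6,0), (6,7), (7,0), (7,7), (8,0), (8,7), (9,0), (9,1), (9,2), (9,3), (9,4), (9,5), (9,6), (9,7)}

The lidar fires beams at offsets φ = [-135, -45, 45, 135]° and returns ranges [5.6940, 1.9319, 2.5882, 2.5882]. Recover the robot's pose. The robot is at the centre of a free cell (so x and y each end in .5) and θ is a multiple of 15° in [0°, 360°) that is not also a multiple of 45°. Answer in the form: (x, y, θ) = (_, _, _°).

(x, y, θ) = (3.5, 3.5, 120°)

Candidates: 44 free-cell centres × 16 headings = 704 poses. Raycast each; keep the one whose scan matches to 4 dp.
  (7.5, 4.5, 120°): beam 1 = 1.5529 ≠ 5.6940 ✗
  (2.5, 1.5, 105°): beam 1 = 1.0000 ≠ 5.6940 ✗
  (6.5, 4.5, 330°): beam 1 = 1.5529 ≠ 5.6940 ✗
  …
  (3.5, 3.5, 120°): r_1=5.6940, r_2=1.9319, r_3=2.5882, r_4=2.5882 — all match ✓
Unique over the lattice → pose = (3.5, 3.5, 120°).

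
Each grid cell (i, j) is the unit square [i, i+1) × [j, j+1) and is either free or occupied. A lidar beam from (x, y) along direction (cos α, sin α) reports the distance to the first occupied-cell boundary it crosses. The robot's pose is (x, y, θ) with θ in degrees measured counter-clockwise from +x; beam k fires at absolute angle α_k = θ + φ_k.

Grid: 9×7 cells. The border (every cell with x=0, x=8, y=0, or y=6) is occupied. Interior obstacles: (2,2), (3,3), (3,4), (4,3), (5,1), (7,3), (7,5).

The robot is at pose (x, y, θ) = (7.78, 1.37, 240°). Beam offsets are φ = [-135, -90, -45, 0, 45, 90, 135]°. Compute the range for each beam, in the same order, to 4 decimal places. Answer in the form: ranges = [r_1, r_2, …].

ranges = [1.6875, 3.2600, 1.4296, 0.4272, 0.3831, 0.2540, 0.2278]

beam 1: φ=-135°, α=105°
  cosα=-0.2588 sinα=0.9659 | (7,1) | tMaxX 3.0137 tMaxY 0.6522 | tΔX 3.8637 tΔY 1.0353
    t=0.6522 [y] (7,2)
    t=1.6875 [y] (7,3) — stop
  → r_1 = 1.6875
beam 2: φ=-90°, α=150°
  cosα=-0.8660 sinα=0.5000 | (7,1) | tMaxX 0.9007 tMaxY 1.2600 | tΔX 1.1547 tΔY 2.0000
    t=0.9007 [x] (6,1)
    t=1.2600 [y] (6,2)
    t=2.0554 [x] (5,2)
    t=3.2101 [x] (4,2)
    t=3.2600 [y] (4,3) — stop
  → r_2 = 3.2600
beam 3: φ=-45°, α=195°
  cosα=-0.9659 sinα=-0.2588 | (7,1) | tMaxX 0.8075 tMaxY 1.4296 | tΔX 1.0353 tΔY 3.8637
    t=0.8075 [x] (6,1)
    t=1.4296 [y] (6,0) — stop
  → r_3 = 1.4296
beam 4: φ=0°, α=240°
  cosα=-0.5000 sinα=-0.8660 | (7,1) | tMaxX 1.5600 tMaxY 0.4272 | tΔX 2.0000 tΔY 1.1547
    t=0.4272 [y] (7,0) — stop
  → r_4 = 0.4272
beam 5: φ=45°, α=285°
  cosα=0.2588 sinα=-0.9659 | (7,1) | tMaxX 0.8500 tMaxY 0.3831 | tΔX 3.8637 tΔY 1.0353
    t=0.3831 [y] (7,0) — stop
  → r_5 = 0.3831
beam 6: φ=90°, α=330°
  cosα=0.8660 sinα=-0.5000 | (7,1) | tMaxX 0.2540 tMaxY 0.7400 | tΔX 1.1547 tΔY 2.0000
    t=0.2540 [x] (8,1) — stop
  → r_6 = 0.2540
beam 7: φ=135°, α=15°
  cosα=0.9659 sinα=0.2588 | (7,1) | tMaxX 0.2278 tMaxY 2.4341 | tΔX 1.0353 tΔY 3.8637
    t=0.2278 [x] (8,1) — stop
  → r_7 = 0.2278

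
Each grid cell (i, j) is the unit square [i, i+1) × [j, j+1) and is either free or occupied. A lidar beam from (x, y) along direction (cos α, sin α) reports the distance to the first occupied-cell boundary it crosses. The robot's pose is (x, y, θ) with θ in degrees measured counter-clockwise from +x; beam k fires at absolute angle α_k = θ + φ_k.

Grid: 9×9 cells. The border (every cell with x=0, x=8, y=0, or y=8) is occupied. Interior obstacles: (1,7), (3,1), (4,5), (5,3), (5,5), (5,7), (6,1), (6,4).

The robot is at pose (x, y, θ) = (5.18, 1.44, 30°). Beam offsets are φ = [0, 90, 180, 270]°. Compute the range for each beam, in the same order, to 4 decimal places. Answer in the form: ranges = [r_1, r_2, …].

beam 1: φ=0°, α=30°
  d=(0.8660,0.5000)  start (5,1)  tX=0.9469 tY=1.1200  stride 1/|dx|=1.1547 1/|dy|=2.0000
    cross x-line → (6,1), t=0.9469 (wall)
  → r_1 = 0.9469
beam 2: φ=90°, α=120°
  d=(-0.5000,0.8660)  start (5,1)  tX=0.3600 tY=0.6466  stride 1/|dx|=2.0000 1/|dy|=1.1547
    cross x-line → (4,1), t=0.3600
    cross y-line → (4,2), t=0.6466
    cross y-line → (4,3), t=1.8013
    cross x-line → (3,3), t=2.3600
    cross y-line → (3,4), t=2.9560
    cross y-line → (3,5), t=4.1107
    cross x-line → (2,5), t=4.3600
    cross y-line → (2,6), t=5.2654
    cross x-line → (1,6), t=6.3600
    cross y-line → (1,7), t=6.4201 (wall)
  → r_2 = 6.4201
beam 3: φ=180°, α=210°
  d=(-0.8660,-0.5000)  start (5,1)  tX=0.2078 tY=0.8800  stride 1/|dx|=1.1547 1/|dy|=2.0000
    cross x-line → (4,1), t=0.2078
    cross y-line → (4,0), t=0.8800 (wall)
  → r_3 = 0.8800
beam 4: φ=270°, α=300°
  d=(0.5000,-0.8660)  start (5,1)  tX=1.6400 tY=0.5081  stride 1/|dx|=2.0000 1/|dy|=1.1547
    cross y-line → (5,0), t=0.5081 (wall)
  → r_4 = 0.5081

ranges = [0.9469, 6.4201, 0.8800, 0.5081]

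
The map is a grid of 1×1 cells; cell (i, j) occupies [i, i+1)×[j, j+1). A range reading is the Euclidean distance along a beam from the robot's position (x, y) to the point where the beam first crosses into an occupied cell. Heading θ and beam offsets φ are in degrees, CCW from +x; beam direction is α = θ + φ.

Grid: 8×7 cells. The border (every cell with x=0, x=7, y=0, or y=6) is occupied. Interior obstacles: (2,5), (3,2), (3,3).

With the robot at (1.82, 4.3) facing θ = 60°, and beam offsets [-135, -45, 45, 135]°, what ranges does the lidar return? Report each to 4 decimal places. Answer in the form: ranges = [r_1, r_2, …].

ranges = [3.4164, 5.3627, 1.7600, 0.8489]

beam 1: φ=-135°, α=285°
  dir = (cos 285°, sin 285°) = (0.2588, -0.9659); from cell (1,4)
  next x-line at t=0.6955, next y-line at t=0.3106; Δt_x=3.8637, Δt_y=1.0353
    y: enter (1,3) at t=0.3106
    x: enter (2,3) at t=0.6955
    y: enter (2,2) at t=1.3459
    y: enter (2,1) at t=2.3811
    y: enter (2,0) at t=3.4164 ← occupied
  → r_1 = 3.4164
beam 2: φ=-45°, α=15°
  dir = (cos 15°, sin 15°) = (0.9659, 0.2588); from cell (1,4)
  next x-line at t=0.1863, next y-line at t=2.7046; Δt_x=1.0353, Δt_y=3.8637
    x: enter (2,4) at t=0.1863
    x: enter (3,4) at t=1.2216
    x: enter (4,4) at t=2.2569
    y: enter (4,5) at t=2.7046
    x: enter (5,5) at t=3.2922
    x: enter (6,5) at t=4.3275
    x: enter (7,5) at t=5.3627 ← occupied
  → r_2 = 5.3627
beam 3: φ=45°, α=105°
  dir = (cos 105°, sin 105°) = (-0.2588, 0.9659); from cell (1,4)
  next x-line at t=3.1682, next y-line at t=0.7247; Δt_x=3.8637, Δt_y=1.0353
    y: enter (1,5) at t=0.7247
    y: enter (1,6) at t=1.7600 ← occupied
  → r_3 = 1.7600
beam 4: φ=135°, α=195°
  dir = (cos 195°, sin 195°) = (-0.9659, -0.2588); from cell (1,4)
  next x-line at t=0.8489, next y-line at t=1.1591; Δt_x=1.0353, Δt_y=3.8637
    x: enter (0,4) at t=0.8489 ← occupied
  → r_4 = 0.8489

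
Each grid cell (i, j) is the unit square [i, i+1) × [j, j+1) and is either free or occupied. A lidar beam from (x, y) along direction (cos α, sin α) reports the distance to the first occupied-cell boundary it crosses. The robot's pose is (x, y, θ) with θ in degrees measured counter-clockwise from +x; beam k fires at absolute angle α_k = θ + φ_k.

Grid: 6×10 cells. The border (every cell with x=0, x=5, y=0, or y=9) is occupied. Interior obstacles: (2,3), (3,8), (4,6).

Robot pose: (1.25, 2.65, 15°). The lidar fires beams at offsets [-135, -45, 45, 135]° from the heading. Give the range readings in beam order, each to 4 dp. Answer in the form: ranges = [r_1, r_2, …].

ranges = [0.5000, 3.3000, 1.5000, 0.2887]

beam 1: φ=-135°, α=240°
  d=(-0.5000,-0.8660)  start (1,2)  tX=0.5000 tY=0.7506  stride 1/|dx|=2.0000 1/|dy|=1.1547
    cross x-line → (0,2), t=0.5000 (wall)
  → r_1 = 0.5000
beam 2: φ=-45°, α=330°
  d=(0.8660,-0.5000)  start (1,2)  tX=0.8660 tY=1.3000  stride 1/|dx|=1.1547 1/|dy|=2.0000
    cross x-line → (2,2), t=0.8660
    cross y-line → (2,1), t=1.3000
    cross x-line → (3,1), t=2.0207
    cross x-line → (4,1), t=3.1754
    cross y-line → (4,0), t=3.3000 (wall)
  → r_2 = 3.3000
beam 3: φ=45°, α=60°
  d=(0.5000,0.8660)  start (1,2)  tX=1.5000 tY=0.4041  stride 1/|dx|=2.0000 1/|dy|=1.1547
    cross y-line → (1,3), t=0.4041
    cross x-line → (2,3), t=1.5000 (wall)
  → r_3 = 1.5000
beam 4: φ=135°, α=150°
  d=(-0.8660,0.5000)  start (1,2)  tX=0.2887 tY=0.7000  stride 1/|dx|=1.1547 1/|dy|=2.0000
    cross x-line → (0,2), t=0.2887 (wall)
  → r_4 = 0.2887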